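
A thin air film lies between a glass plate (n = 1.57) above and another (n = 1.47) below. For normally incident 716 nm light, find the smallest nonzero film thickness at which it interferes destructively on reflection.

358 nm

At the upper boundary (n = 1.57 to n = 1.0) the reflected ray undergoes no phase shift.
Ray reflecting at the bottom interface goes from n = 1.0 toward n = 1.47: a half-wave phase shift.
The two reflections differ by half a wavelength.
So the condition for destructive reflection is 2 n t = m λ.
Minimum nonzero at m = 1: t = λ / (2 n) = 716 / (2 × 1.0) = 358 nm.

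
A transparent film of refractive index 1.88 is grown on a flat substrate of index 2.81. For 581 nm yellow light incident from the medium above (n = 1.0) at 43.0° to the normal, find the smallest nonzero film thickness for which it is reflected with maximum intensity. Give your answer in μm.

0.166 μm

Top surface (1.0 → 1.88): reflection off a higher-index medium gives a half-wave phase shift.
Bottom surface (1.88 → 2.81): reflection off a higher-index medium gives a half-wave phase shift.
The two reflections carry the same phase change, so no net offset.
With no net inversion, constructive interference in reflection requires 2 n t cos θ_r = m λ.
Snell's law: 1.0 sin 43.0° = 1.88 sin θ_r → sin θ_r = 0.363, cos θ_r = 0.932.
Minimum nonzero at m = 1: t = λ / (2 n cos θ_r) = 581 / (2 × 1.88 × 0.932) = 166 nm.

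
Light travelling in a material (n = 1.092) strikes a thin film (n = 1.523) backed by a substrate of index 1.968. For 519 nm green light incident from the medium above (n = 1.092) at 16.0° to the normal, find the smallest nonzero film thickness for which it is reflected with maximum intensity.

Ray reflecting at the top interface goes from n = 1.092 toward n = 1.523: a half-wave phase shift.
Ray reflecting at the bottom interface goes from n = 1.523 toward n = 1.968: a half-wave phase shift.
Zero or two π shifts → no net half-wave offset.
So the condition for constructive reflection is 2 n t cos θ_r = m λ.
Snell's law: 1.092 sin 16.0° = 1.523 sin θ_r → sin θ_r = 0.198, cos θ_r = 0.980.
Minimum nonzero at m = 1: t = λ / (2 n cos θ_r) = 519 / (2 × 1.523 × 0.980) = 174 nm.

174 nm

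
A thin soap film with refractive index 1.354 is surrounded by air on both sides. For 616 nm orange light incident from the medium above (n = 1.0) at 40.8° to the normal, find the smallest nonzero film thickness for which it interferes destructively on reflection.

260 nm

At the upper boundary (n = 1.0 to n = 1.354) the reflected ray undergoes a half-wave phase shift.
Ray reflecting at the bottom interface goes from n = 1.354 toward n = 1.0: no phase shift.
The two reflections differ by half a wavelength.
So the condition for destructive reflection is 2 n t cos θ_r = m λ.
Snell's law: 1.0 sin 40.8° = 1.354 sin θ_r → sin θ_r = 0.483, cos θ_r = 0.876.
Minimum nonzero at m = 1: t = λ / (2 n cos θ_r) = 616 / (2 × 1.354 × 0.876) = 260 nm.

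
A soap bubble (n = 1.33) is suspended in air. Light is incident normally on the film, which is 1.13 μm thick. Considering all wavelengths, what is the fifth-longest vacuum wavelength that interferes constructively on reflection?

At the upper boundary (n = 1.0 to n = 1.33) the reflected ray undergoes a half-wave phase shift.
Bottom surface (1.33 → 1.0): reflection off a lower-index medium gives no phase shift.
Net: one phase inversion between the two reflected rays.
So the condition for constructive reflection is 2 n t = (m + ½) λ.
λ = 2 n t / (m + ½). The fifth-longest wavelength is m = 4: λ = 2 × 1.33 × 1130 / 4.50 = 668 nm.

668 nm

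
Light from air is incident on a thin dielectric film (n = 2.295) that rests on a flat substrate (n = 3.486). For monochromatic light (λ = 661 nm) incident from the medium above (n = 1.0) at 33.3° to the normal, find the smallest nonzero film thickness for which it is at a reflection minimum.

74.2 nm

Ray reflecting at the top interface goes from n = 1.0 toward n = 2.295: a half-wave phase shift.
Ray reflecting at the bottom interface goes from n = 2.295 toward n = 3.486: a half-wave phase shift.
The two reflections carry the same phase change, so no net offset.
For weak reflection here: 2 n t cos θ_r = (m + ½) λ.
Snell's law: 1.0 sin 33.3° = 2.295 sin θ_r → sin θ_r = 0.239, cos θ_r = 0.971.
Minimum at m = 0: t = λ / (4 n cos θ_r) = 661 / (4 × 2.295 × 0.971) = 74.2 nm.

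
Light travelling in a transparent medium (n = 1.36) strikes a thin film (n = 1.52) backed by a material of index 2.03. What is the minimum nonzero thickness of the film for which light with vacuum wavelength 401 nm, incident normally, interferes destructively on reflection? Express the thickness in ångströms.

Top surface (1.36 → 1.52): reflection off a higher-index medium gives a half-wave phase shift.
Bottom surface (1.52 → 2.03): reflection off a higher-index medium gives a half-wave phase shift.
The two reflections carry the same phase change, so no net offset.
So the condition for destructive reflection is 2 n t = (m + ½) λ.
Minimum at m = 0: t = λ / (4 n) = 401 / (4 × 1.52) = 66.0 nm.

660 Å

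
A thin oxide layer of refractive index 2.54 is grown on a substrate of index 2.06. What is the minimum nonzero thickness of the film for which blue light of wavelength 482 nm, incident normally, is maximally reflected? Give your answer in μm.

0.0474 μm

At the upper boundary (n = 1.0 to n = 2.54) the reflected ray undergoes a half-wave phase shift.
Bottom surface (2.54 → 2.06): reflection off a lower-index medium gives no phase shift.
Net: one phase inversion between the two reflected rays.
For maximum reflection here: 2 n t = (m + ½) λ.
Minimum at m = 0: t = λ / (4 n) = 482 / (4 × 2.54) = 47.4 nm.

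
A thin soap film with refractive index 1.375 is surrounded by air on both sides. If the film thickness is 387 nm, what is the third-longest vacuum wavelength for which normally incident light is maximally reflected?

426 nm

At the upper boundary (n = 1.0 to n = 1.375) the reflected ray undergoes a half-wave phase shift.
At the lower boundary (n = 1.375 to n = 1.0) the reflected ray undergoes no phase shift.
Net: one phase inversion between the two reflected rays.
For strong reflection here: 2 n t = (m + ½) λ.
λ = 2 n t / (m + ½). The third-longest wavelength is m = 2: λ = 2 × 1.375 × 387 / 2.50 = 426 nm.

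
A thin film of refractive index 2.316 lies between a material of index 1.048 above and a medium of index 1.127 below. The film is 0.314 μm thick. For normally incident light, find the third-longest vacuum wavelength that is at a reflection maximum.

582 nm

At the upper boundary (n = 1.048 to n = 2.316) the reflected ray undergoes a half-wave phase shift.
Ray reflecting at the bottom interface goes from n = 2.316 toward n = 1.127: no phase shift.
Exactly one π shift → a net half-wave offset.
With one net inversion, constructive interference in reflection requires 2 n t = (m + ½) λ.
λ = 2 n t / (m + ½). The third-longest wavelength is m = 2: λ = 2 × 2.316 × 314 / 2.50 = 582 nm.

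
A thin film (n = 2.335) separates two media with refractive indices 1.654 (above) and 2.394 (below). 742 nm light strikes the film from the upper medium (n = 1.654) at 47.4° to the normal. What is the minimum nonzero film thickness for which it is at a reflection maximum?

186 nm

Ray reflecting at the top interface goes from n = 1.654 toward n = 2.335: a half-wave phase shift.
Ray reflecting at the bottom interface goes from n = 2.335 toward n = 2.394: a half-wave phase shift.
Net: no relative phase inversion (both shifts match).
For maximum reflection here: 2 n t cos θ_r = m λ.
Snell's law: 1.654 sin 47.4° = 2.335 sin θ_r → sin θ_r = 0.521, cos θ_r = 0.853.
Minimum nonzero at m = 1: t = λ / (2 n cos θ_r) = 742 / (2 × 2.335 × 0.853) = 186 nm.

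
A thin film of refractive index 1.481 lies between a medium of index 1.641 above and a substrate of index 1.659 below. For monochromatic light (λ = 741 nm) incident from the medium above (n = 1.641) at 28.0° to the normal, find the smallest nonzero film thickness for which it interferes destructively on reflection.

Top surface (1.641 → 1.481): reflection off a lower-index medium gives no phase shift.
At the lower boundary (n = 1.481 to n = 1.659) the reflected ray undergoes a half-wave phase shift.
Exactly one π shift → a net half-wave offset.
So the condition for destructive reflection is 2 n t cos θ_r = m λ.
Snell's law: 1.641 sin 28.0° = 1.481 sin θ_r → sin θ_r = 0.520, cos θ_r = 0.854.
Minimum nonzero at m = 1: t = λ / (2 n cos θ_r) = 741 / (2 × 1.481 × 0.854) = 293 nm.

293 nm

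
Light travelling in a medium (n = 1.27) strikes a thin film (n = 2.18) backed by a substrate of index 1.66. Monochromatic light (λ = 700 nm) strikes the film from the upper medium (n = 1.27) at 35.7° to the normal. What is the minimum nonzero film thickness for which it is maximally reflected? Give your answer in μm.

0.0854 μm

Top surface (1.27 → 2.18): reflection off a higher-index medium gives a half-wave phase shift.
Ray reflecting at the bottom interface goes from n = 2.18 toward n = 1.66: no phase shift.
The two reflections differ by half a wavelength.
With one net inversion, constructive interference in reflection requires 2 n t cos θ_r = (m + ½) λ.
Snell's law: 1.27 sin 35.7° = 2.18 sin θ_r → sin θ_r = 0.340, cos θ_r = 0.940.
Minimum at m = 0: t = λ / (4 n cos θ_r) = 700 / (4 × 2.18 × 0.940) = 85.4 nm.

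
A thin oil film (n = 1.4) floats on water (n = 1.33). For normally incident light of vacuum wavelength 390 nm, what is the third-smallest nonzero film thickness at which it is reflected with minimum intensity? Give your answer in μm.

0.418 μm

At the upper boundary (n = 1.0 to n = 1.4) the reflected ray undergoes a half-wave phase shift.
Ray reflecting at the bottom interface goes from n = 1.4 toward n = 1.33: no phase shift.
Exactly one π shift → a net half-wave offset.
With one net inversion, destructive interference in reflection requires 2 n t = m λ.
The third-smallest nonzero thickness corresponds to m = 3: t = m λ / (2 n) = 3.00 × 390 / (2 × 1.4) = 418 nm.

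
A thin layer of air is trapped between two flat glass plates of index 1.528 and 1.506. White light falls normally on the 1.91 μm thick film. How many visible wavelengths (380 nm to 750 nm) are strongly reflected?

5

Top surface (1.528 → 1.0): reflection off a lower-index medium gives no phase shift.
Ray reflecting at the bottom interface goes from n = 1.0 toward n = 1.506: a half-wave phase shift.
The two reflections differ by half a wavelength.
So the condition for constructive reflection is 2 n t = (m + ½) λ.
λ = 2 n t / (m + ½) = 3820 / (m + ½) nm.
m=4: 849 nm (IR); m=5: 695 nm (visible); m=6: 588 nm (visible); m=7: 509 nm (visible); m=8: 449 nm (visible); m=9: 402 nm (visible); m=10: 364 nm (UV).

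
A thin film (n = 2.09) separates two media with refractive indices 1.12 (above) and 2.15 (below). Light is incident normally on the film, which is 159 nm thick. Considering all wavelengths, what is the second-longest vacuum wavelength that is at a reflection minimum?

Top surface (1.12 → 2.09): reflection off a higher-index medium gives a half-wave phase shift.
Bottom surface (2.09 → 2.15): reflection off a higher-index medium gives a half-wave phase shift.
Net: no relative phase inversion (both shifts match).
With no net inversion, destructive interference in reflection requires 2 n t = (m + ½) λ.
λ = 2 n t / (m + ½). The second-longest wavelength is m = 1: λ = 2 × 2.09 × 159 / 1.50 = 443 nm.

443 nm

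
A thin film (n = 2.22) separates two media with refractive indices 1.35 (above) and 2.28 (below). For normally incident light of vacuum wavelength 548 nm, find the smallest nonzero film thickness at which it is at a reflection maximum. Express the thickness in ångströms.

At the upper boundary (n = 1.35 to n = 2.22) the reflected ray undergoes a half-wave phase shift.
Ray reflecting at the bottom interface goes from n = 2.22 toward n = 2.28: a half-wave phase shift.
The two reflections carry the same phase change, so no net offset.
So the condition for constructive reflection is 2 n t = m λ.
Minimum nonzero at m = 1: t = λ / (2 n) = 548 / (2 × 2.22) = 123 nm.

1234 Å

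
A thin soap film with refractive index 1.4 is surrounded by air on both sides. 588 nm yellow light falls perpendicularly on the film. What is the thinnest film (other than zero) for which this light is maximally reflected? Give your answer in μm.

Top surface (1.0 → 1.4): reflection off a higher-index medium gives a half-wave phase shift.
Ray reflecting at the bottom interface goes from n = 1.4 toward n = 1.0: no phase shift.
Exactly one π shift → a net half-wave offset.
So the condition for constructive reflection is 2 n t = (m + ½) λ.
Minimum at m = 0: t = λ / (4 n) = 588 / (4 × 1.4) = 105 nm.

0.105 μm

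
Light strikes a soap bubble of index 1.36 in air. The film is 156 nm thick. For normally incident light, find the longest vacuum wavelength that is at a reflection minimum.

Ray reflecting at the top interface goes from n = 1.0 toward n = 1.36: a half-wave phase shift.
Bottom surface (1.36 → 1.0): reflection off a lower-index medium gives no phase shift.
Exactly one π shift → a net half-wave offset.
With one net inversion, destructive interference in reflection requires 2 n t = m λ.
λ = 2 n t / m. The longest wavelength is m = 1: λ = 2 × 1.36 × 156 / 1.00 = 424 nm.

424 nm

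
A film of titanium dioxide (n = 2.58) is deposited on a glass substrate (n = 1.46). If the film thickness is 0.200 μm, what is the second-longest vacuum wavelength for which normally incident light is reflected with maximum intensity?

688 nm

At the upper boundary (n = 1.0 to n = 2.58) the reflected ray undergoes a half-wave phase shift.
Ray reflecting at the bottom interface goes from n = 2.58 toward n = 1.46: no phase shift.
Exactly one π shift → a net half-wave offset.
So the condition for constructive reflection is 2 n t = (m + ½) λ.
λ = 2 n t / (m + ½). The second-longest wavelength is m = 1: λ = 2 × 2.58 × 200 / 1.50 = 688 nm.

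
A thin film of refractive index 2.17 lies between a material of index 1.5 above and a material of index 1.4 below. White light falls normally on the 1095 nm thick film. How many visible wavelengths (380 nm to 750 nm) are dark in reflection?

6

Top surface (1.5 → 2.17): reflection off a higher-index medium gives a half-wave phase shift.
Bottom surface (2.17 → 1.4): reflection off a lower-index medium gives no phase shift.
The two reflections differ by half a wavelength.
For dark reflection here: 2 n t = m λ.
λ = 2 n t / m = 4752 / m nm.
m=6: 792 nm (IR); m=7: 679 nm (visible); m=8: 594 nm (visible); m=9: 528 nm (visible); m=10: 475 nm (visible); m=11: 432 nm (visible); m=12: 396 nm (visible); m=13: 366 nm (UV).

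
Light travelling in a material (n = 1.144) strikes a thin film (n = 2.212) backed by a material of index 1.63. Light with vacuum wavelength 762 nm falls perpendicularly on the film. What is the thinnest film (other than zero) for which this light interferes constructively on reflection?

Top surface (1.144 → 2.212): reflection off a higher-index medium gives a half-wave phase shift.
Bottom surface (2.212 → 1.63): reflection off a lower-index medium gives no phase shift.
The two reflections differ by half a wavelength.
So the condition for constructive reflection is 2 n t = (m + ½) λ.
Minimum at m = 0: t = λ / (4 n) = 762 / (4 × 2.212) = 86.1 nm.

86.1 nm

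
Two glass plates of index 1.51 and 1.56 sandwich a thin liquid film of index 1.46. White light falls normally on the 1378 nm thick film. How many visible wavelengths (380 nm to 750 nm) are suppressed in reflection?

At the upper boundary (n = 1.51 to n = 1.46) the reflected ray undergoes no phase shift.
At the lower boundary (n = 1.46 to n = 1.56) the reflected ray undergoes a half-wave phase shift.
Exactly one π shift → a net half-wave offset.
With one net inversion, destructive interference in reflection requires 2 n t = m λ.
λ = 2 n t / m = 4024 / m nm.
m=5: 805 nm (IR); m=6: 671 nm (visible); m=7: 575 nm (visible); m=8: 503 nm (visible); m=9: 447 nm (visible); m=10: 402 nm (visible); m=11: 366 nm (UV).

5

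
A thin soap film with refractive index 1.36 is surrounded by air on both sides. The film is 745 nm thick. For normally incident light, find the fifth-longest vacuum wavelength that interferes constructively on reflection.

450 nm

At the upper boundary (n = 1.0 to n = 1.36) the reflected ray undergoes a half-wave phase shift.
Ray reflecting at the bottom interface goes from n = 1.36 toward n = 1.0: no phase shift.
The two reflections differ by half a wavelength.
For strong reflection here: 2 n t = (m + ½) λ.
λ = 2 n t / (m + ½). The fifth-longest wavelength is m = 4: λ = 2 × 1.36 × 745 / 4.50 = 450 nm.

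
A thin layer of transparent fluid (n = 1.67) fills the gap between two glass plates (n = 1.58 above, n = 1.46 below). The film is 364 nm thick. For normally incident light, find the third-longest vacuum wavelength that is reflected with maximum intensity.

Ray reflecting at the top interface goes from n = 1.58 toward n = 1.67: a half-wave phase shift.
Ray reflecting at the bottom interface goes from n = 1.67 toward n = 1.46: no phase shift.
Net: one phase inversion between the two reflected rays.
For maximum reflection here: 2 n t = (m + ½) λ.
λ = 2 n t / (m + ½). The third-longest wavelength is m = 2: λ = 2 × 1.67 × 364 / 2.50 = 486 nm.

486 nm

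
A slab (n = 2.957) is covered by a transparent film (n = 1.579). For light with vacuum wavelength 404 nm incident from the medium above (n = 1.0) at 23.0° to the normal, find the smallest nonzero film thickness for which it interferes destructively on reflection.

66.0 nm

Top surface (1.0 → 1.579): reflection off a higher-index medium gives a half-wave phase shift.
Bottom surface (1.579 → 2.957): reflection off a higher-index medium gives a half-wave phase shift.
The two reflections carry the same phase change, so no net offset.
So the condition for destructive reflection is 2 n t cos θ_r = (m + ½) λ.
Snell's law: 1.0 sin 23.0° = 1.579 sin θ_r → sin θ_r = 0.247, cos θ_r = 0.969.
Minimum at m = 0: t = λ / (4 n cos θ_r) = 404 / (4 × 1.579 × 0.969) = 66.0 nm.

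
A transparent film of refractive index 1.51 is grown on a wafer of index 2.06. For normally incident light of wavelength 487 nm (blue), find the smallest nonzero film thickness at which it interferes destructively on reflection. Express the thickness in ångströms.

At the upper boundary (n = 1.0 to n = 1.51) the reflected ray undergoes a half-wave phase shift.
Bottom surface (1.51 → 2.06): reflection off a higher-index medium gives a half-wave phase shift.
Net: no relative phase inversion (both shifts match).
With no net inversion, destructive interference in reflection requires 2 n t = (m + ½) λ.
Minimum at m = 0: t = λ / (4 n) = 487 / (4 × 1.51) = 80.6 nm.

806 Å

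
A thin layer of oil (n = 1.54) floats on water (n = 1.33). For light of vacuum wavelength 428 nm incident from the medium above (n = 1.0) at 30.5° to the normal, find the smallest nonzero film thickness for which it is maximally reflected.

73.6 nm

Ray reflecting at the top interface goes from n = 1.0 toward n = 1.54: a half-wave phase shift.
At the lower boundary (n = 1.54 to n = 1.33) the reflected ray undergoes no phase shift.
The two reflections differ by half a wavelength.
So the condition for constructive reflection is 2 n t cos θ_r = (m + ½) λ.
Snell's law: 1.0 sin 30.5° = 1.54 sin θ_r → sin θ_r = 0.330, cos θ_r = 0.944.
Minimum at m = 0: t = λ / (4 n cos θ_r) = 428 / (4 × 1.54 × 0.944) = 73.6 nm.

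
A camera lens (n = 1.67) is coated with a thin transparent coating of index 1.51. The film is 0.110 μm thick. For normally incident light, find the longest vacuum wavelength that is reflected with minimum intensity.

Ray reflecting at the top interface goes from n = 1.0 toward n = 1.51: a half-wave phase shift.
Ray reflecting at the bottom interface goes from n = 1.51 toward n = 1.67: a half-wave phase shift.
The two reflections carry the same phase change, so no net offset.
For dark reflection here: 2 n t = (m + ½) λ.
λ = 2 n t / (m + ½). The longest wavelength is m = 0: λ = 2 × 1.51 × 110 / 0.500 = 664 nm.

664 nm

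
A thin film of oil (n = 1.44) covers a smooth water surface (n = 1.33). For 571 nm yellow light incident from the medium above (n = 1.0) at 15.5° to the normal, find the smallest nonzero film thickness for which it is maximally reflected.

Top surface (1.0 → 1.44): reflection off a higher-index medium gives a half-wave phase shift.
Ray reflecting at the bottom interface goes from n = 1.44 toward n = 1.33: no phase shift.
Net: one phase inversion between the two reflected rays.
So the condition for constructive reflection is 2 n t cos θ_r = (m + ½) λ.
Snell's law: 1.0 sin 15.5° = 1.44 sin θ_r → sin θ_r = 0.186, cos θ_r = 0.983.
Minimum at m = 0: t = λ / (4 n cos θ_r) = 571 / (4 × 1.44 × 0.983) = 101 nm.

101 nm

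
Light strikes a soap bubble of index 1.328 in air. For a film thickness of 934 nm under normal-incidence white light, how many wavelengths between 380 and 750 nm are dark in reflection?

Ray reflecting at the top interface goes from n = 1.0 toward n = 1.328: a half-wave phase shift.
Ray reflecting at the bottom interface goes from n = 1.328 toward n = 1.0: no phase shift.
Net: one phase inversion between the two reflected rays.
So the condition for destructive reflection is 2 n t = m λ.
λ = 2 n t / m = 2481 / m nm.
m=3: 827 nm (IR); m=4: 620 nm (visible); m=5: 496 nm (visible); m=6: 413 nm (visible); m=7: 354 nm (UV).

3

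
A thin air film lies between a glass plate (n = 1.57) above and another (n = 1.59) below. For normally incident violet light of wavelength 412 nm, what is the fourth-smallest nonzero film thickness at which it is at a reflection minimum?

824 nm

At the upper boundary (n = 1.57 to n = 1.0) the reflected ray undergoes no phase shift.
At the lower boundary (n = 1.0 to n = 1.59) the reflected ray undergoes a half-wave phase shift.
Net: one phase inversion between the two reflected rays.
So the condition for destructive reflection is 2 n t = m λ.
The fourth-smallest nonzero thickness corresponds to m = 4: t = m λ / (2 n) = 4.00 × 412 / (2 × 1.0) = 824 nm.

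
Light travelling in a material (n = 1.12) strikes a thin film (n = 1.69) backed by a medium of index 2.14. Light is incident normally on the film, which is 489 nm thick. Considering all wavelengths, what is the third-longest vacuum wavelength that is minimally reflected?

661 nm

Top surface (1.12 → 1.69): reflection off a higher-index medium gives a half-wave phase shift.
Ray reflecting at the bottom interface goes from n = 1.69 toward n = 2.14: a half-wave phase shift.
The two reflections carry the same phase change, so no net offset.
With no net inversion, destructive interference in reflection requires 2 n t = (m + ½) λ.
λ = 2 n t / (m + ½). The third-longest wavelength is m = 2: λ = 2 × 1.69 × 489 / 2.50 = 661 nm.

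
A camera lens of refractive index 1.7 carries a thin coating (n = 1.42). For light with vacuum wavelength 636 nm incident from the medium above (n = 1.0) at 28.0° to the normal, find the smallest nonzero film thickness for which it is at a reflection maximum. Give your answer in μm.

0.237 μm

At the upper boundary (n = 1.0 to n = 1.42) the reflected ray undergoes a half-wave phase shift.
Ray reflecting at the bottom interface goes from n = 1.42 toward n = 1.7: a half-wave phase shift.
The two reflections carry the same phase change, so no net offset.
With no net inversion, constructive interference in reflection requires 2 n t cos θ_r = m λ.
Snell's law: 1.0 sin 28.0° = 1.42 sin θ_r → sin θ_r = 0.331, cos θ_r = 0.944.
Minimum nonzero at m = 1: t = λ / (2 n cos θ_r) = 636 / (2 × 1.42 × 0.944) = 237 nm.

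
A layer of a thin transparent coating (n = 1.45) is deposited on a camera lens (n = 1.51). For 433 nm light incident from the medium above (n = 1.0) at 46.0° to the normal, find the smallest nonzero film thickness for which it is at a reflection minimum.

At the upper boundary (n = 1.0 to n = 1.45) the reflected ray undergoes a half-wave phase shift.
At the lower boundary (n = 1.45 to n = 1.51) the reflected ray undergoes a half-wave phase shift.
The two reflections carry the same phase change, so no net offset.
For weak reflection here: 2 n t cos θ_r = (m + ½) λ.
Snell's law: 1.0 sin 46.0° = 1.45 sin θ_r → sin θ_r = 0.496, cos θ_r = 0.868.
Minimum at m = 0: t = λ / (4 n cos θ_r) = 433 / (4 × 1.45 × 0.868) = 86.0 nm.

86.0 nm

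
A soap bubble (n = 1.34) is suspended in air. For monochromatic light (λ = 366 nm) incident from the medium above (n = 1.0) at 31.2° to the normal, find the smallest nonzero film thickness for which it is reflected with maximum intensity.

74.0 nm

Top surface (1.0 → 1.34): reflection off a higher-index medium gives a half-wave phase shift.
Ray reflecting at the bottom interface goes from n = 1.34 toward n = 1.0: no phase shift.
The two reflections differ by half a wavelength.
For strong reflection here: 2 n t cos θ_r = (m + ½) λ.
Snell's law: 1.0 sin 31.2° = 1.34 sin θ_r → sin θ_r = 0.387, cos θ_r = 0.922.
Minimum at m = 0: t = λ / (4 n cos θ_r) = 366 / (4 × 1.34 × 0.922) = 74.0 nm.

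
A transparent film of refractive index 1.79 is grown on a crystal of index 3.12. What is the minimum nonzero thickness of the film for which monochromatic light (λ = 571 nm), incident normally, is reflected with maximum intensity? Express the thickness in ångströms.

1595 Å

Top surface (1.0 → 1.79): reflection off a higher-index medium gives a half-wave phase shift.
Ray reflecting at the bottom interface goes from n = 1.79 toward n = 3.12: a half-wave phase shift.
Net: no relative phase inversion (both shifts match).
So the condition for constructive reflection is 2 n t = m λ.
Minimum nonzero at m = 1: t = λ / (2 n) = 571 / (2 × 1.79) = 159 nm.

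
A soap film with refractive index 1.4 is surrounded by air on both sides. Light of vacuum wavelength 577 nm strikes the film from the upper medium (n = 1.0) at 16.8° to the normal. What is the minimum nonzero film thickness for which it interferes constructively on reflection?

At the upper boundary (n = 1.0 to n = 1.4) the reflected ray undergoes a half-wave phase shift.
Bottom surface (1.4 → 1.0): reflection off a lower-index medium gives no phase shift.
Net: one phase inversion between the two reflected rays.
With one net inversion, constructive interference in reflection requires 2 n t cos θ_r = (m + ½) λ.
Snell's law: 1.0 sin 16.8° = 1.4 sin θ_r → sin θ_r = 0.206, cos θ_r = 0.978.
Minimum at m = 0: t = λ / (4 n cos θ_r) = 577 / (4 × 1.4 × 0.978) = 105 nm.

105 nm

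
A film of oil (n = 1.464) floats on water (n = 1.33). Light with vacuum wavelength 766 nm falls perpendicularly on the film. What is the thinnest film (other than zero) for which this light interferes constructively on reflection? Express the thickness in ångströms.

At the upper boundary (n = 1.0 to n = 1.464) the reflected ray undergoes a half-wave phase shift.
Ray reflecting at the bottom interface goes from n = 1.464 toward n = 1.33: no phase shift.
Exactly one π shift → a net half-wave offset.
For bright reflection here: 2 n t = (m + ½) λ.
Minimum at m = 0: t = λ / (4 n) = 766 / (4 × 1.464) = 131 nm.

1308 Å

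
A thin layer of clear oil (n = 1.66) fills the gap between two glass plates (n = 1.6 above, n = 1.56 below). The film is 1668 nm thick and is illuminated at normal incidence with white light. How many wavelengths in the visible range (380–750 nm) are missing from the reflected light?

7

At the upper boundary (n = 1.6 to n = 1.66) the reflected ray undergoes a half-wave phase shift.
Bottom surface (1.66 → 1.56): reflection off a lower-index medium gives no phase shift.
The two reflections differ by half a wavelength.
So the condition for destructive reflection is 2 n t = m λ.
λ = 2 n t / m = 5538 / m nm.
m=7: 791 nm (IR); m=8: 692 nm (visible); m=9: 615 nm (visible); m=10: 554 nm (visible); m=11: 503 nm (visible); m=12: 461 nm (visible); m=13: 426 nm (visible); m=14: 396 nm (visible); m=15: 369 nm (UV).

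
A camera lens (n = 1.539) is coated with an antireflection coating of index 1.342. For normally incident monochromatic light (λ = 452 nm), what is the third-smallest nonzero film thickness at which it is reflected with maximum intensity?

At the upper boundary (n = 1.0 to n = 1.342) the reflected ray undergoes a half-wave phase shift.
At the lower boundary (n = 1.342 to n = 1.539) the reflected ray undergoes a half-wave phase shift.
Net: no relative phase inversion (both shifts match).
With no net inversion, constructive interference in reflection requires 2 n t = m λ.
The third-smallest nonzero thickness corresponds to m = 3: t = m λ / (2 n) = 3.00 × 452 / (2 × 1.342) = 505 nm.

505 nm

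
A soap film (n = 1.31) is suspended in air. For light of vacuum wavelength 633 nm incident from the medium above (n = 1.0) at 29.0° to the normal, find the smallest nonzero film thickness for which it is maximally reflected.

Ray reflecting at the top interface goes from n = 1.0 toward n = 1.31: a half-wave phase shift.
At the lower boundary (n = 1.31 to n = 1.0) the reflected ray undergoes no phase shift.
Exactly one π shift → a net half-wave offset.
For strong reflection here: 2 n t cos θ_r = (m + ½) λ.
Snell's law: 1.0 sin 29.0° = 1.31 sin θ_r → sin θ_r = 0.370, cos θ_r = 0.929.
Minimum at m = 0: t = λ / (4 n cos θ_r) = 633 / (4 × 1.31 × 0.929) = 130 nm.

130 nm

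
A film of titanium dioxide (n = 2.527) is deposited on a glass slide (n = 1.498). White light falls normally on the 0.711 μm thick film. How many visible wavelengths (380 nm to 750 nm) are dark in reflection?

5

Top surface (1.0 → 2.527): reflection off a higher-index medium gives a half-wave phase shift.
Bottom surface (2.527 → 1.498): reflection off a lower-index medium gives no phase shift.
Net: one phase inversion between the two reflected rays.
With one net inversion, destructive interference in reflection requires 2 n t = m λ.
λ = 2 n t / m = 3593 / m nm.
m=4: 898 nm (IR); m=5: 719 nm (visible); m=6: 599 nm (visible); m=7: 513 nm (visible); m=8: 449 nm (visible); m=9: 399 nm (visible); m=10: 359 nm (UV).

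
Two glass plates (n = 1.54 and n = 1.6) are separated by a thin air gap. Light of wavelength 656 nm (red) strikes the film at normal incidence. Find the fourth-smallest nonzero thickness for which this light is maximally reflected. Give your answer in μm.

Top surface (1.54 → 1.0): reflection off a lower-index medium gives no phase shift.
Ray reflecting at the bottom interface goes from n = 1.0 toward n = 1.6: a half-wave phase shift.
Net: one phase inversion between the two reflected rays.
With one net inversion, constructive interference in reflection requires 2 n t = (m + ½) λ.
The fourth-smallest nonzero thickness corresponds to m = 3: t = (m + ½) λ / (2 n) = 3.50 × 656 / (2 × 1.0) = 1148 nm.

1.15 μm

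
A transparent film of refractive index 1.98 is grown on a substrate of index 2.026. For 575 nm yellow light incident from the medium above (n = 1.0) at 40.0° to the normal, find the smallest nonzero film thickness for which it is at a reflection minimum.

76.8 nm

Ray reflecting at the top interface goes from n = 1.0 toward n = 1.98: a half-wave phase shift.
Ray reflecting at the bottom interface goes from n = 1.98 toward n = 2.026: a half-wave phase shift.
The two reflections carry the same phase change, so no net offset.
With no net inversion, destructive interference in reflection requires 2 n t cos θ_r = (m + ½) λ.
Snell's law: 1.0 sin 40.0° = 1.98 sin θ_r → sin θ_r = 0.325, cos θ_r = 0.946.
Minimum at m = 0: t = λ / (4 n cos θ_r) = 575 / (4 × 1.98 × 0.946) = 76.8 nm.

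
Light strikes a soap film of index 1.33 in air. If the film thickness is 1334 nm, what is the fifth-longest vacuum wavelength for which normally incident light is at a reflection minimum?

710 nm

At the upper boundary (n = 1.0 to n = 1.33) the reflected ray undergoes a half-wave phase shift.
Ray reflecting at the bottom interface goes from n = 1.33 toward n = 1.0: no phase shift.
Net: one phase inversion between the two reflected rays.
So the condition for destructive reflection is 2 n t = m λ.
λ = 2 n t / m. The fifth-longest wavelength is m = 5: λ = 2 × 1.33 × 1334 / 5.00 = 710 nm.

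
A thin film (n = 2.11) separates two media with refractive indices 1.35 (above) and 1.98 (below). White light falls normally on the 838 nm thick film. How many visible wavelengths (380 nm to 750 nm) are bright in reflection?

Top surface (1.35 → 2.11): reflection off a higher-index medium gives a half-wave phase shift.
Bottom surface (2.11 → 1.98): reflection off a lower-index medium gives no phase shift.
Exactly one π shift → a net half-wave offset.
With one net inversion, constructive interference in reflection requires 2 n t = (m + ½) λ.
λ = 2 n t / (m + ½) = 3536 / (m + ½) nm.
m=4: 786 nm (IR); m=5: 643 nm (visible); m=6: 544 nm (visible); m=7: 472 nm (visible); m=8: 416 nm (visible); m=9: 372 nm (UV).

4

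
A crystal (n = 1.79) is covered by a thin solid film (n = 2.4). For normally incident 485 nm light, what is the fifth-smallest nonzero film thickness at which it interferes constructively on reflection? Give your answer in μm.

0.455 μm

At the upper boundary (n = 1.0 to n = 2.4) the reflected ray undergoes a half-wave phase shift.
Ray reflecting at the bottom interface goes from n = 2.4 toward n = 1.79: no phase shift.
Exactly one π shift → a net half-wave offset.
With one net inversion, constructive interference in reflection requires 2 n t = (m + ½) λ.
The fifth-smallest nonzero thickness corresponds to m = 4: t = (m + ½) λ / (2 n) = 4.50 × 485 / (2 × 2.4) = 455 nm.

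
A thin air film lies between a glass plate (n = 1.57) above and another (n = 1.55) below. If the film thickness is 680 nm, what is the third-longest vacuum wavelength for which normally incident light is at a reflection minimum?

453 nm

At the upper boundary (n = 1.57 to n = 1.0) the reflected ray undergoes no phase shift.
Ray reflecting at the bottom interface goes from n = 1.0 toward n = 1.55: a half-wave phase shift.
Net: one phase inversion between the two reflected rays.
With one net inversion, destructive interference in reflection requires 2 n t = m λ.
λ = 2 n t / m. The third-longest wavelength is m = 3: λ = 2 × 1.0 × 680 / 3.00 = 453 nm.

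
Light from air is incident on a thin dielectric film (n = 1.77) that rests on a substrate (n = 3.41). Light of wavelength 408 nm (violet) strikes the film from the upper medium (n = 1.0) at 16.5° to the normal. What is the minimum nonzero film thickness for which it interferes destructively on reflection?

Top surface (1.0 → 1.77): reflection off a higher-index medium gives a half-wave phase shift.
Ray reflecting at the bottom interface goes from n = 1.77 toward n = 3.41: a half-wave phase shift.
Net: no relative phase inversion (both shifts match).
For weak reflection here: 2 n t cos θ_r = (m + ½) λ.
Snell's law: 1.0 sin 16.5° = 1.77 sin θ_r → sin θ_r = 0.160, cos θ_r = 0.987.
Minimum at m = 0: t = λ / (4 n cos θ_r) = 408 / (4 × 1.77 × 0.987) = 58.4 nm.

58.4 nm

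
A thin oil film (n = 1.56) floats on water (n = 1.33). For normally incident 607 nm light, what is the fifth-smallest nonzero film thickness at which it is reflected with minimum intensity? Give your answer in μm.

0.973 μm

At the upper boundary (n = 1.0 to n = 1.56) the reflected ray undergoes a half-wave phase shift.
Bottom surface (1.56 → 1.33): reflection off a lower-index medium gives no phase shift.
Exactly one π shift → a net half-wave offset.
With one net inversion, destructive interference in reflection requires 2 n t = m λ.
The fifth-smallest nonzero thickness corresponds to m = 5: t = m λ / (2 n) = 5.00 × 607 / (2 × 1.56) = 973 nm.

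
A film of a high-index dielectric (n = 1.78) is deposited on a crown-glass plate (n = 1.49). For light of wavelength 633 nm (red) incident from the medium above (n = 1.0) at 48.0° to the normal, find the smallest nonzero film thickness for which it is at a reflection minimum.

Top surface (1.0 → 1.78): reflection off a higher-index medium gives a half-wave phase shift.
Bottom surface (1.78 → 1.49): reflection off a lower-index medium gives no phase shift.
Net: one phase inversion between the two reflected rays.
So the condition for destructive reflection is 2 n t cos θ_r = m λ.
Snell's law: 1.0 sin 48.0° = 1.78 sin θ_r → sin θ_r = 0.417, cos θ_r = 0.909.
Minimum nonzero at m = 1: t = λ / (2 n cos θ_r) = 633 / (2 × 1.78 × 0.909) = 196 nm.

196 nm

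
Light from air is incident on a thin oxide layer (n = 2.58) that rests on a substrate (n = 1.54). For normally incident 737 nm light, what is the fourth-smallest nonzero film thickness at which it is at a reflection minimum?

Top surface (1.0 → 2.58): reflection off a higher-index medium gives a half-wave phase shift.
Ray reflecting at the bottom interface goes from n = 2.58 toward n = 1.54: no phase shift.
The two reflections differ by half a wavelength.
So the condition for destructive reflection is 2 n t = m λ.
The fourth-smallest nonzero thickness corresponds to m = 4: t = m λ / (2 n) = 4.00 × 737 / (2 × 2.58) = 571 nm.

571 nm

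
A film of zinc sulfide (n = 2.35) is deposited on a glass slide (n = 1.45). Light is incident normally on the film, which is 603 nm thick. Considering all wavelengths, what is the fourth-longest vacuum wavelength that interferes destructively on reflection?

At the upper boundary (n = 1.0 to n = 2.35) the reflected ray undergoes a half-wave phase shift.
Bottom surface (2.35 → 1.45): reflection off a lower-index medium gives no phase shift.
Exactly one π shift → a net half-wave offset.
So the condition for destructive reflection is 2 n t = m λ.
λ = 2 n t / m. The fourth-longest wavelength is m = 4: λ = 2 × 2.35 × 603 / 4.00 = 709 nm.

709 nm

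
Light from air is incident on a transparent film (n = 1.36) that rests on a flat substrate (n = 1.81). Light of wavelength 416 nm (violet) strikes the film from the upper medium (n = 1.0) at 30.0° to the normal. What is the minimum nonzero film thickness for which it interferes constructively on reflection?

164 nm

At the upper boundary (n = 1.0 to n = 1.36) the reflected ray undergoes a half-wave phase shift.
Bottom surface (1.36 → 1.81): reflection off a higher-index medium gives a half-wave phase shift.
Zero or two π shifts → no net half-wave offset.
With no net inversion, constructive interference in reflection requires 2 n t cos θ_r = m λ.
Snell's law: 1.0 sin 30.0° = 1.36 sin θ_r → sin θ_r = 0.368, cos θ_r = 0.930.
Minimum nonzero at m = 1: t = λ / (2 n cos θ_r) = 416 / (2 × 1.36 × 0.930) = 164 nm.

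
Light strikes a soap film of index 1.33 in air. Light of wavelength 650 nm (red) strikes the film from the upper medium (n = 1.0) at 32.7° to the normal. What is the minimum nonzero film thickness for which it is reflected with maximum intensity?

134 nm

At the upper boundary (n = 1.0 to n = 1.33) the reflected ray undergoes a half-wave phase shift.
At the lower boundary (n = 1.33 to n = 1.0) the reflected ray undergoes no phase shift.
Net: one phase inversion between the two reflected rays.
With one net inversion, constructive interference in reflection requires 2 n t cos θ_r = (m + ½) λ.
Snell's law: 1.0 sin 32.7° = 1.33 sin θ_r → sin θ_r = 0.406, cos θ_r = 0.914.
Minimum at m = 0: t = λ / (4 n cos θ_r) = 650 / (4 × 1.33 × 0.914) = 134 nm.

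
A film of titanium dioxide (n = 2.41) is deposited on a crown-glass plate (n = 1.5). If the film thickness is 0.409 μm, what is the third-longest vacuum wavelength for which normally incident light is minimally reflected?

657 nm

Ray reflecting at the top interface goes from n = 1.0 toward n = 2.41: a half-wave phase shift.
Bottom surface (2.41 → 1.5): reflection off a lower-index medium gives no phase shift.
The two reflections differ by half a wavelength.
For weak reflection here: 2 n t = m λ.
λ = 2 n t / m. The third-longest wavelength is m = 3: λ = 2 × 2.41 × 409 / 3.00 = 657 nm.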